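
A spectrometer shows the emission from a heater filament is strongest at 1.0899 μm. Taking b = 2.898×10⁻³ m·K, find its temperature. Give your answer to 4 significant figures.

T ≈ 2659 K

Wien's law gives T = b/λ_max = (2.898×10⁻³ m·K)/(1.0899×10⁻⁶ m) = 2659 K.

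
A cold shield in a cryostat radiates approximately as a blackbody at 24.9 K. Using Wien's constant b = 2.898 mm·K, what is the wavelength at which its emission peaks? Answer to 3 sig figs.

Wien's displacement law: λ_max = b/T = (2.898×10⁻³ m·K)/(24.9 K) = 1.164×10⁻⁴ m.
That is 1.16×10⁻⁴ m, in the infrared range.

λ_max ≈ 1.16×10⁻⁴ m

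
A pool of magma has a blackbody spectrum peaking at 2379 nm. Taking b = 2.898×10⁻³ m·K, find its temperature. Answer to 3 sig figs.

T ≈ 1.22×10³ K

Wien's law gives T = b/λ_max = (2.898×10⁻³ m·K)/(2.379×10⁻⁶ m) = 1.22×10³ K.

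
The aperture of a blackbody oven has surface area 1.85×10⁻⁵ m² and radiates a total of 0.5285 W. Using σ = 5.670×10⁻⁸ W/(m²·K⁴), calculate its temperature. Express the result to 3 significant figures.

Area A = 1.85×10⁻⁵ m².
P = σAT⁴ ⇒ T = (P/(σA))^(1/4) = (0.5285/(5.670×10⁻⁸×1.85×10⁻⁵))^(1/4) = 843 K.

T ≈ 843 K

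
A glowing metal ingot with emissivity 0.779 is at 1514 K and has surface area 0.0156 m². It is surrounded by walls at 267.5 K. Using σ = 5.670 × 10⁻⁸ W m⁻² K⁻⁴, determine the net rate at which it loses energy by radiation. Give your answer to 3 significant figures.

Net loss ≈ 3.62×10³ W

Area A = 0.0156 m².
Net radiated power P_net = εσA(T⁴ − T₀⁴) = 0.779×5.670×10⁻⁸×0.0156×(1514⁴ − 267.5⁴).
T⁴ − T₀⁴ = 5.25416×10¹² − 5.12030×10⁹ = 5.24904×10¹² K⁴, so P_net = 3.62×10³ W.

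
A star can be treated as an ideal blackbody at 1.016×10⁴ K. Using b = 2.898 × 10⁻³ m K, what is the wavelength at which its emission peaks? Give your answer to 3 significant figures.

Wien's displacement law: λ_max = b/T = (2.898×10⁻³ m·K)/(1.016×10⁴ K) = 2.852×10⁻⁷ m.
That is 285 nm, in the ultraviolet range.

λ_max ≈ 285 nm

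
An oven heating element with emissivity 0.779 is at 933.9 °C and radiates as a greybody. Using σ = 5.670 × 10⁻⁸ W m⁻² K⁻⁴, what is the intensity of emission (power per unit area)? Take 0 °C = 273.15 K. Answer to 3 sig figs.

I ≈ 9.38×10⁴ W/m²

T = 933.9 °C + 273.15 = 1207.05 K.
Stefan–Boltzmann: I = εσT⁴ = 0.779 × 5.670×10⁻⁸ × (1207.05)⁴ = 9.38×10⁴ W/m².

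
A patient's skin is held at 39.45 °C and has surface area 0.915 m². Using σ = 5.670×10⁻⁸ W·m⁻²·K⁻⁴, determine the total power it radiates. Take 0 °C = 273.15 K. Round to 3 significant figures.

P ≈ 495 W

T = 39.45 °C + 273.15 = 312.60 K.
Area A = 0.915 m².
P = σAT⁴ = 5.670×10⁻⁸ × 0.915 × (312.60)⁴ = 495 W.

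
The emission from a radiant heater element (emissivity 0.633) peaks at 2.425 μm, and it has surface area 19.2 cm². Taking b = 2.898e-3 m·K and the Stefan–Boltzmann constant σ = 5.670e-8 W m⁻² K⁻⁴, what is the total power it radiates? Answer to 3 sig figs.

Wien's law: T = b/λ_max = 2.898×10⁻³/2.425×10⁻⁶ = 1195.05 K.
Area A = 19.2 cm² = 1.92×10⁻³ m².
Then P = εσAT⁴ = 0.633×5.670×10⁻⁸×1.92×10⁻³×(1195.05)⁴ = 141 W.

P ≈ 141 W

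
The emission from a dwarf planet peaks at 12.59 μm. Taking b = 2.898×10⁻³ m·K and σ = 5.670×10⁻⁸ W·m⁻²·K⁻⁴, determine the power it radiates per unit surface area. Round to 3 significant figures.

Wien's law: T = b/λ_max = 2.898×10⁻³/1.259×10⁻⁵ = 230.183 K.
Then I = σT⁴ = 5.670×10⁻⁸×(230.183)⁴ = 159 W/m².

I ≈ 159 W/m²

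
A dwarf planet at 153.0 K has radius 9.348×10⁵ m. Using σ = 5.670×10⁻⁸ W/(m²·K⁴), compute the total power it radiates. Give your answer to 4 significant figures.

P ≈ 3.412×10¹⁴ W

Surface area A = 4πR² = 4π(9.348×10⁵ m)² = 1.09811×10¹³ m².
P = σAT⁴ = 5.670×10⁻⁸ × 1.09811×10¹³ × (153.0)⁴ = 3.412×10¹⁴ W.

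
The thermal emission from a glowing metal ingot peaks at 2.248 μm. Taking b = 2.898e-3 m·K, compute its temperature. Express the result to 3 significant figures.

T ≈ 1.29×10³ K

Wien's law gives T = b/λ_max = (2.898×10⁻³ m·K)/(2.248×10⁻⁶ m) = 1.29×10³ K.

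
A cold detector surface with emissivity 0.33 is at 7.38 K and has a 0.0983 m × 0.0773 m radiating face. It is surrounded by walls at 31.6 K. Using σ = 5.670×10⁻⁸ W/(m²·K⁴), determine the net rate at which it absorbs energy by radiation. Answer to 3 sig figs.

Area A = 0.0983 × 0.0773 = 7.59859×10⁻³ m².
Net radiated power P_net = εσA(T⁴ − T₀⁴) = 0.33×5.670×10⁻⁸×7.59859×10⁻³×(7.38⁴ − 31.6⁴).
T⁴ − T₀⁴ = 2966.37 − 9.97122×10⁵ = -9.94156×10⁵ K⁴, so P_net = -1.41×10⁻⁴ W — negative, meaning a net gain of 1.41×10⁻⁴ W.

Net gain ≈ 1.41×10⁻⁴ W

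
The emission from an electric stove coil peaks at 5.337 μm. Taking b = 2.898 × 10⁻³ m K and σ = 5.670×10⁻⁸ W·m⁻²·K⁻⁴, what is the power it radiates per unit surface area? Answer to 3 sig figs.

Wien's law: T = b/λ_max = 2.898×10⁻³/5.337×10⁻⁶ = 543.002 K.
Then I = σT⁴ = 5.670×10⁻⁸×(543.002)⁴ = 4.93×10³ W/m².

I ≈ 4.93×10³ W/m²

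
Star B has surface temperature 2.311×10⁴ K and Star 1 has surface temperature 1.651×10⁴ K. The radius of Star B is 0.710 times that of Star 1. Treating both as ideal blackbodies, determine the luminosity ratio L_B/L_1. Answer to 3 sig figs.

L_B/L_1 ≈ 1.94

L ∝ R²T⁴, so L_B/L_1 = (R_B/R_1)²(T_B/T_1)⁴ = (0.710)² × (2.311×10⁴/1.651×10⁴)⁴ = 0.5041 × 3.83894 = 1.94.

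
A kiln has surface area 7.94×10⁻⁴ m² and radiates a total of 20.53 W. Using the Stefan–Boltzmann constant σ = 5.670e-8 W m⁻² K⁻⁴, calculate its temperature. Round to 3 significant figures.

T ≈ 822 K

Area A = 7.94×10⁻⁴ m².
P = σAT⁴ ⇒ T = (P/(σA))^(1/4) = (20.53/(5.670×10⁻⁸×7.94×10⁻⁴))^(1/4) = 822 K.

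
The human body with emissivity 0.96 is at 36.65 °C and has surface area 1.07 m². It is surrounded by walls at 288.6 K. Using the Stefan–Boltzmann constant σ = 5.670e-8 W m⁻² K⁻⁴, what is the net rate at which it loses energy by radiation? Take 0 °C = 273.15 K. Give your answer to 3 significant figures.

T = 36.65 °C + 273.15 = 309.80 K.
Area A = 1.07 m².
Net radiated power P_net = εσA(T⁴ − T₀⁴) = 0.96×5.670×10⁻⁸×1.07×(309.80⁴ − 288.6⁴).
T⁴ − T₀⁴ = 9.21140×10⁹ − 6.93722×10⁹ = 2.27418×10⁹ K⁴, so P_net = 132 W.

Net loss ≈ 132 W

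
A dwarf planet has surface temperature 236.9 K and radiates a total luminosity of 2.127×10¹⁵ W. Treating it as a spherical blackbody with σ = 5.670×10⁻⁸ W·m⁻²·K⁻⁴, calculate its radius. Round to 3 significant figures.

L = 4πR²σT⁴ ⇒ R = √(L/(4πσT⁴)).
σT⁴ = 178.584 W/m², so R = √(2.127×10¹⁵/(4π×178.584)) = 9.74×10⁵ m.

R ≈ 9.74×10⁵ m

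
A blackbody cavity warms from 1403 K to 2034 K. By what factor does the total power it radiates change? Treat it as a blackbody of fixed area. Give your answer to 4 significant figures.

P₂/P₁ ≈ 4.417

P ∝ T⁴, so P₂/P₁ = (T₂/T₁)⁴ = (2034/1403)⁴ = (1.44975)⁴ = 4.417.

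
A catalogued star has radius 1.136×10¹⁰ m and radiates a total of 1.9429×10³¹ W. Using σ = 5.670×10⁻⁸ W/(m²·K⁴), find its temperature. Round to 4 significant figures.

T ≈ 2.144×10⁴ K

Surface area A = 4πR² = 4π(1.136×10¹⁰ m)² = 1.62169×10²¹ m².
P = σAT⁴ ⇒ T = (P/(σA))^(1/4) = (1.9429×10³¹/(5.670×10⁻⁸×1.62169×10²¹))^(1/4) = 2.144×10⁴ K.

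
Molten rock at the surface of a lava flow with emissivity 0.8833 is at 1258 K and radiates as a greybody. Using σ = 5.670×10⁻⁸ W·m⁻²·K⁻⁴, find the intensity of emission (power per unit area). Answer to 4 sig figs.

Stefan–Boltzmann: I = εσT⁴ = 0.8833 × 5.670×10⁻⁸ × (1258)⁴ = 1.254×10⁵ W/m².

I ≈ 1.254×10⁵ W/m²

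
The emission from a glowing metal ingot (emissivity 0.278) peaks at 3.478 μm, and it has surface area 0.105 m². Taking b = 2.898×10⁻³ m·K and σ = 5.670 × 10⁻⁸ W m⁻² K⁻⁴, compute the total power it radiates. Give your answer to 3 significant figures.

Wien's law: T = b/λ_max = 2.898×10⁻³/3.478×10⁻⁶ = 833.237 K.
Area A = 0.105 m².
Then P = εσAT⁴ = 0.278×5.670×10⁻⁸×0.105×(833.237)⁴ = 798 W.

P ≈ 798 W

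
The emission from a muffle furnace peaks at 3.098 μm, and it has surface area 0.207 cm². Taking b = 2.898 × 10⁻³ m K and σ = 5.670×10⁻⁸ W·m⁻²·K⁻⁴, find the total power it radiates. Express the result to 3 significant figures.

P ≈ 0.899 W

Wien's law: T = b/λ_max = 2.898×10⁻³/3.098×10⁻⁶ = 935.442 K.
Area A = 0.207 cm² = 2.07×10⁻⁵ m².
Then P = σAT⁴ = 5.670×10⁻⁸×2.07×10⁻⁵×(935.442)⁴ = 0.899 W.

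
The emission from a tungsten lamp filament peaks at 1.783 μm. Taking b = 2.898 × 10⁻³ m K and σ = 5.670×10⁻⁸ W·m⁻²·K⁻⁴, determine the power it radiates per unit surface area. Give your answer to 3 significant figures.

Wien's law: T = b/λ_max = 2.898×10⁻³/1.783×10⁻⁶ = 1625.35 K.
Then I = σT⁴ = 5.670×10⁻⁸×(1625.35)⁴ = 3.96×10⁵ W/m².

I ≈ 3.96×10⁵ W/m²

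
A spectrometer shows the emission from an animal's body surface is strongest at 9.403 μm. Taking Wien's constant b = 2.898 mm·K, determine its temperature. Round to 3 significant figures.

Wien's law gives T = b/λ_max = (2.898×10⁻³ m·K)/(9.403×10⁻⁶ m) = 308 K.

T ≈ 308 K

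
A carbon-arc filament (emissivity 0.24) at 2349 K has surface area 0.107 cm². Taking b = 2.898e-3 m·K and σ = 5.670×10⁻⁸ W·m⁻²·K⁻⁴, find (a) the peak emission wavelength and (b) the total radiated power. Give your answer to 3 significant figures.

λ_max ≈ 1.23 μm; P ≈ 4.43 W

(a) λ_max = b/T = 2.898×10⁻³/2349 = 1.234×10⁻⁶ m = 1.23 μm.
Area A = 0.107 cm² = 1.07×10⁻⁵ m².
(b) P = εσAT⁴ = 0.24×5.670×10⁻⁸×1.07×10⁻⁵×(2349)⁴ = 4.43 W.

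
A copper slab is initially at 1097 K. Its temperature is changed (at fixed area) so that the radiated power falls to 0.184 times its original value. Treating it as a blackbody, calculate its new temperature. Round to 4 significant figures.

T₂ ≈ 718.5 K

P ∝ T⁴, so T₂/T₁ = (P₂/P₁)^(1/4) = (0.184)^(1/4) = 0.654944.
T₂ = 1097 × 0.654944 = 718.5 K.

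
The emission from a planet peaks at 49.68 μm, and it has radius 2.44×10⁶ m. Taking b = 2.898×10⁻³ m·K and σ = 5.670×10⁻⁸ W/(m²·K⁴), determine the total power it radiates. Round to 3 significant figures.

Wien's law: T = b/λ_max = 2.898×10⁻³/4.968×10⁻⁵ = 58.3333 K.
Surface area A = 4πR² = 4π(2.44×10⁶ m)² = 7.48151×10¹³ m².
Then P = σAT⁴ = 5.670×10⁻⁸×7.48151×10¹³×(58.3333)⁴ = 4.91×10¹³ W.

P ≈ 4.91×10¹³ W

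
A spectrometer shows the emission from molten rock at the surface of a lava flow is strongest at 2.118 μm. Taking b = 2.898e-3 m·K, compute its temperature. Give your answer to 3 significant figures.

Wien's law gives T = b/λ_max = (2.898×10⁻³ m·K)/(2.118×10⁻⁶ m) = 1.37×10³ K.

T ≈ 1.37×10³ K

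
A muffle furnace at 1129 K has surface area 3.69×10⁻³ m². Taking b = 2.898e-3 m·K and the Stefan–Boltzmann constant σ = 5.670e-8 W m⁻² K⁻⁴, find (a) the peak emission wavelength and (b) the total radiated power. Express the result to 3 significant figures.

λ_max ≈ 2.57×10³ nm; P ≈ 340 W

(a) λ_max = b/T = 2.898×10⁻³/1129 = 2.567×10⁻⁶ m = 2.57×10³ nm.
Area A = 3.69×10⁻³ m².
(b) P = σAT⁴ = 5.670×10⁻⁸×3.69×10⁻³×(1129)⁴ = 340 W.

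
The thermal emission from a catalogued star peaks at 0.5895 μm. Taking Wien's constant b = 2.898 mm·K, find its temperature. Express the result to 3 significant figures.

Wien's law gives T = b/λ_max = (2.898×10⁻³ m·K)/(5.895×10⁻⁷ m) = 4.92×10³ K.

T ≈ 4.92×10³ K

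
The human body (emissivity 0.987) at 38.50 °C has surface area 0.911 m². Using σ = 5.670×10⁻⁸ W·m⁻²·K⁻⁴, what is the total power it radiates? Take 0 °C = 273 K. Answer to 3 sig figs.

T = 38.50 °C + 273 = 311.50 K.
Area A = 0.911 m².
P = εσAT⁴ = 0.987 × 5.670×10⁻⁸ × 0.911 × (311.50)⁴ = 480 W.

P ≈ 480 W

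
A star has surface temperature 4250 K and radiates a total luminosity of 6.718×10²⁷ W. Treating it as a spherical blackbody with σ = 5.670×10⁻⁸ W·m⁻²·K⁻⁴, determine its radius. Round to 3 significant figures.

R ≈ 5.38×10⁹ m

L = 4πR²σT⁴ ⇒ R = √(L/(4πσT⁴)).
σT⁴ = 1.84986×10⁷ W/m², so R = √(6.718×10²⁷/(4π×1.84986×10⁷)) = 5.38×10⁹ m.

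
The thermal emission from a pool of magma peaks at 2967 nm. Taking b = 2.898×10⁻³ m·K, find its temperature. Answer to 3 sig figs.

Wien's law gives T = b/λ_max = (2.898×10⁻³ m·K)/(2.967×10⁻⁶ m) = 977 K.

T ≈ 977 K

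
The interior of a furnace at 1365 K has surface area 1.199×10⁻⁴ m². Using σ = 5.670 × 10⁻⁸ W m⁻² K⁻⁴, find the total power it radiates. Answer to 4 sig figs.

P ≈ 23.60 W

Area A = 1.199×10⁻⁴ m².
P = σAT⁴ = 5.670×10⁻⁸ × 1.199×10⁻⁴ × (1365)⁴ = 23.60 W.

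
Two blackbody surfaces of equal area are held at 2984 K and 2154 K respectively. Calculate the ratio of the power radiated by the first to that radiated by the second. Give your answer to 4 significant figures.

P₁/P₂ ≈ 3.683

With equal areas, P₁/P₂ = (T₁/T₂)⁴ = (2984/2154)⁴ = 3.683.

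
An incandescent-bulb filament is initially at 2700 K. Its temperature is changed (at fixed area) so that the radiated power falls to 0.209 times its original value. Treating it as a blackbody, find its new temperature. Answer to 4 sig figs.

T₂ ≈ 1826 K

P ∝ T⁴, so T₂/T₁ = (P₂/P₁)^(1/4) = (0.209)^(1/4) = 0.676140.
T₂ = 2700 × 0.676140 = 1826 K.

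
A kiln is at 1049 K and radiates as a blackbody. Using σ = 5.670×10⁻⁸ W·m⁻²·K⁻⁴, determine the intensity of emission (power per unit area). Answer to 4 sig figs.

Stefan–Boltzmann: I = σT⁴ = 5.670×10⁻⁸ × (1049)⁴ = 6.866×10⁴ W/m².

I ≈ 6.866×10⁴ W/m²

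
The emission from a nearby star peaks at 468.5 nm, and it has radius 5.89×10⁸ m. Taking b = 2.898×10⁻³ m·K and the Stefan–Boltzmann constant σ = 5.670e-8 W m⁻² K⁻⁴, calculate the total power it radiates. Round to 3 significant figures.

P ≈ 3.62×10²⁶ W

Wien's law: T = b/λ_max = 2.898×10⁻³/4.685×10⁻⁷ = 6185.70 K.
Surface area A = 4πR² = 4π(5.89×10⁸ m)² = 4.35954×10¹⁸ m².
Then P = σAT⁴ = 5.670×10⁻⁸×4.35954×10¹⁸×(6185.70)⁴ = 3.62×10²⁶ W.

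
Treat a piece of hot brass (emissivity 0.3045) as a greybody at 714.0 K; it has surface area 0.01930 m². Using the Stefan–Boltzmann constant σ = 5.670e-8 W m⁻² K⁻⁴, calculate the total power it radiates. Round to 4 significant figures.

P ≈ 86.60 W

Area A = 0.01930 m².
P = εσAT⁴ = 0.3045 × 5.670×10⁻⁸ × 0.01930 × (714.0)⁴ = 86.60 W.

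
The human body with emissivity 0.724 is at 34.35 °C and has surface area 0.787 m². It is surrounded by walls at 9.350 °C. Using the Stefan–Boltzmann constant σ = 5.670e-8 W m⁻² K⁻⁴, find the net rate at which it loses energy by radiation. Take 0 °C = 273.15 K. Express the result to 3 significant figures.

Net loss ≈ 83.1 W

T = 34.35 °C + 273.15 = 307.50 K.
Surroundings: T = 9.350 °C + 273.15 = 282.500 K.
Area A = 0.787 m².
Net radiated power P_net = εσA(T⁴ − T₀⁴) = 0.724×5.670×10⁻⁸×0.787×(307.50⁴ − 282.500⁴).
T⁴ − T₀⁴ = 8.94088×10⁹ − 6.36904×10⁹ = 2.57184×10⁹ K⁴, so P_net = 83.1 W.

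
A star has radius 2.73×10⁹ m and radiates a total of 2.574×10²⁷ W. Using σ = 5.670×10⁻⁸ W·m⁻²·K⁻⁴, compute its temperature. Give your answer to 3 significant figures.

T ≈ 4.69×10³ K

Surface area A = 4πR² = 4π(2.73×10⁹ m)² = 9.36559×10¹⁹ m².
P = σAT⁴ ⇒ T = (P/(σA))^(1/4) = (2.574×10²⁷/(5.670×10⁻⁸×9.36559×10¹⁹))^(1/4) = 4.69×10³ K.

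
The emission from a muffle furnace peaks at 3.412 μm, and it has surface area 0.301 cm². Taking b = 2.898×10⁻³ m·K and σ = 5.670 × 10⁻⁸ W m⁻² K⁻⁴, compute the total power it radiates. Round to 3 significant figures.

Wien's law: T = b/λ_max = 2.898×10⁻³/3.412×10⁻⁶ = 849.355 K.
Area A = 0.301 cm² = 3.01×10⁻⁵ m².
Then P = σAT⁴ = 5.670×10⁻⁸×3.01×10⁻⁵×(849.355)⁴ = 0.888 W.

P ≈ 0.888 W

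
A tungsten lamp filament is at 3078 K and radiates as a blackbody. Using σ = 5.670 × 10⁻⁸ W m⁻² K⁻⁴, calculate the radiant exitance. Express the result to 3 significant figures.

I ≈ 5.09×10⁶ W/m²

Stefan–Boltzmann: I = σT⁴ = 5.670×10⁻⁸ × (3078)⁴ = 5.09×10⁶ W/m².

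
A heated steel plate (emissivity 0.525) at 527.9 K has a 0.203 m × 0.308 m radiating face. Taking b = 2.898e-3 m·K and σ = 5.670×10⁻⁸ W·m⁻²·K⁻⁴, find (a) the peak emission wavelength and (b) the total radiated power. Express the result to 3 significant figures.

λ_max ≈ 5.49 μm; P ≈ 145 W

(a) λ_max = b/T = 2.898×10⁻³/527.9 = 5.490×10⁻⁶ m = 5.49 μm.
Area A = 0.203 × 0.308 = 0.062524 m².
(b) P = εσAT⁴ = 0.525×5.670×10⁻⁸×0.062524×(527.9)⁴ = 145 W.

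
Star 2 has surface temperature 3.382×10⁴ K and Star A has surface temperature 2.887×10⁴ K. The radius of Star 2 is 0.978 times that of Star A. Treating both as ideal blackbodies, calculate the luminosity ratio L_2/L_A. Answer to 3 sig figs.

L ∝ R²T⁴, so L_2/L_A = (R_2/R_A)²(T_2/T_A)⁴ = (0.978)² × (3.382×10⁴/2.887×10⁴)⁴ = 0.956484 × 1.88325 = 1.80.

L_2/L_A ≈ 1.80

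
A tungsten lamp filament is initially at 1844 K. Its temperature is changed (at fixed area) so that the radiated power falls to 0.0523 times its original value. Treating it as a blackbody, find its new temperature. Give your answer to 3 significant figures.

P ∝ T⁴, so T₂/T₁ = (P₂/P₁)^(1/4) = (0.0523)^(1/4) = 0.478217.
T₂ = 1844 × 0.478217 = 882 K.

T₂ ≈ 882 K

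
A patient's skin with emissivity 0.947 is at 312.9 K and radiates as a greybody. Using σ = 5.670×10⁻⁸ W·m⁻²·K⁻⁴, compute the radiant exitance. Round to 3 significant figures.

Stefan–Boltzmann: I = εσT⁴ = 0.947 × 5.670×10⁻⁸ × (312.9)⁴ = 515 W/m².

I ≈ 515 W/m²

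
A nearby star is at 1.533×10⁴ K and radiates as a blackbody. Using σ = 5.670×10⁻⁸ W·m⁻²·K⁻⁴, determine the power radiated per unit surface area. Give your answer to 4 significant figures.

Stefan–Boltzmann: I = σT⁴ = 5.670×10⁻⁸ × (1.533×10⁴)⁴ = 3.131×10⁹ W/m².

I ≈ 3.131×10⁹ W/m²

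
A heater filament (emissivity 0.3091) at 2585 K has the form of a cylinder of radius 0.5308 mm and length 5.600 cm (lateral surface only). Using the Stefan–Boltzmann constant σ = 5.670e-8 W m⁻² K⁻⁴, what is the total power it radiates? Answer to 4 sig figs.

Lateral area A = 2πrL = 2π×5.308×10⁻⁴×0.05600 = 1.86766×10⁻⁴ m².
P = εσAT⁴ = 0.3091 × 5.670×10⁻⁸ × 1.86766×10⁻⁴ × (2585)⁴ = 146.2 W.

P ≈ 146.2 W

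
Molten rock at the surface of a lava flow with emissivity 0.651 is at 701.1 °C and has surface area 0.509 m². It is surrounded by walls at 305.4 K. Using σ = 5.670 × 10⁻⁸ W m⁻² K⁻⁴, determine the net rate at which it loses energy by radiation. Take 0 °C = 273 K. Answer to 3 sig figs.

T = 701.1 °C + 273 = 974.1 K.
Area A = 0.509 m².
Net radiated power P_net = εσA(T⁴ − T₀⁴) = 0.651×5.670×10⁻⁸×0.509×(974.1⁴ − 305.4⁴).
T⁴ − T₀⁴ = 9.00356×10¹¹ − 8.69914×10⁹ = 8.91657×10¹¹ K⁴, so P_net = 1.68×10⁴ W.

Net loss ≈ 1.68×10⁴ W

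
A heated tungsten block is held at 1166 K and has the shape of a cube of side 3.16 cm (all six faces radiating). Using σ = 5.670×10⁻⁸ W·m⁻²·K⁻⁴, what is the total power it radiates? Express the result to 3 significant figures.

P ≈ 628 W

Area A = 6s² = 6×(0.0316 m)² = 5.99136×10⁻³ m².
P = σAT⁴ = 5.670×10⁻⁸ × 5.99136×10⁻³ × (1166)⁴ = 628 W.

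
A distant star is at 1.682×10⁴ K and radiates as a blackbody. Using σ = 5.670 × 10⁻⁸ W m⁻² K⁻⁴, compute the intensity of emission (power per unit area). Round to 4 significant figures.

Stefan–Boltzmann: I = σT⁴ = 5.670×10⁻⁸ × (1.682×10⁴)⁴ = 4.538×10⁹ W/m².

I ≈ 4.538×10⁹ W/m²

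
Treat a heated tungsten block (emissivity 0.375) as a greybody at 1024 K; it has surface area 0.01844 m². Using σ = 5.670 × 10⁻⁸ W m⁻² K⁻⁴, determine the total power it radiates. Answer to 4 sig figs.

P ≈ 431.1 W

Area A = 0.01844 m².
P = εσAT⁴ = 0.375 × 5.670×10⁻⁸ × 0.01844 × (1024)⁴ = 431.1 W.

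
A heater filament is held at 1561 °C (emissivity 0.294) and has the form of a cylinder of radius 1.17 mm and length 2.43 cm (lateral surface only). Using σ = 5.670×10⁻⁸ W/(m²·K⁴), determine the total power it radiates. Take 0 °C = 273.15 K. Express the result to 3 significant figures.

P ≈ 33.7 W

T = 1561 °C + 273.15 = 1834.15 K.
Lateral area A = 2πrL = 2π×1.17×10⁻³×0.0243 = 1.78637×10⁻⁴ m².
P = εσAT⁴ = 0.294 × 5.670×10⁻⁸ × 1.78637×10⁻⁴ × (1834.15)⁴ = 33.7 W.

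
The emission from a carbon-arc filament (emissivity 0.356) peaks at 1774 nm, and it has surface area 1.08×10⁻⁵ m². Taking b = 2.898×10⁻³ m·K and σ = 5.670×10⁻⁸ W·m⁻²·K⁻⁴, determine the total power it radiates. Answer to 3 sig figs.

Wien's law: T = b/λ_max = 2.898×10⁻³/1.774×10⁻⁶ = 1633.60 K.
Area A = 1.08×10⁻⁵ m².
Then P = εσAT⁴ = 0.356×5.670×10⁻⁸×1.08×10⁻⁵×(1633.60)⁴ = 1.55 W.

P ≈ 1.55 W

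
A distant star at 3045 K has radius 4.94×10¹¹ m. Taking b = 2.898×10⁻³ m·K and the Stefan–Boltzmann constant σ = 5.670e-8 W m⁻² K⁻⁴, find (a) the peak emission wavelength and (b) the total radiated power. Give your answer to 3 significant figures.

(a) λ_max = b/T = 2.898×10⁻³/3045 = 9.517×10⁻⁷ m = 952 nm.
Surface area A = 4πR² = 4π(4.94×10¹¹ m)² = 3.06665×10²⁴ m².
(b) P = σAT⁴ = 5.670×10⁻⁸×3.06665×10²⁴×(3045)⁴ = 1.49×10³¹ W.

λ_max ≈ 952 nm; P ≈ 1.49×10³¹ W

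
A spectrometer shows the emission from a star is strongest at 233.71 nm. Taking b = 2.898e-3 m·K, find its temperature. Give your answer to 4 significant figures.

T ≈ 1.240×10⁴ K

Wien's law gives T = b/λ_max = (2.898×10⁻³ m·K)/(2.3371×10⁻⁷ m) = 1.240×10⁴ K.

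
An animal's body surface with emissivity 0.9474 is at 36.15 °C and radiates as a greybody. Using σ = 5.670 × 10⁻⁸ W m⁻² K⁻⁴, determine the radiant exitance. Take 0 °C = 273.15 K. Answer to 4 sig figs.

I ≈ 491.6 W/m²

T = 36.15 °C + 273.15 = 309.30 K.
Stefan–Boltzmann: I = εσT⁴ = 0.9474 × 5.670×10⁻⁸ × (309.30)⁴ = 491.6 W/m².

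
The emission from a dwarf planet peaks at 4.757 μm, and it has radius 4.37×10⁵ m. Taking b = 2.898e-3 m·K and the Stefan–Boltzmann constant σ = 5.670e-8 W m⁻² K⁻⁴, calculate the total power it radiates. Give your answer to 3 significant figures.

Wien's law: T = b/λ_max = 2.898×10⁻³/4.757×10⁻⁶ = 609.207 K.
Surface area A = 4πR² = 4π(4.37×10⁵ m)² = 2.39979×10¹² m².
Then P = σAT⁴ = 5.670×10⁻⁸×2.39979×10¹²×(609.207)⁴ = 1.87×10¹⁶ W.

P ≈ 1.87×10¹⁶ W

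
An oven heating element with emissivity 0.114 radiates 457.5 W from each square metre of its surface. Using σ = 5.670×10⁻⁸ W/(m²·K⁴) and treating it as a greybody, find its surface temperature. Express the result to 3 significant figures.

T ≈ 516 K

I = εσT⁴, so T = (I/εσ)^(1/4) = (457.5/(0.114×5.670×10⁻⁸))^(1/4) = 516 K.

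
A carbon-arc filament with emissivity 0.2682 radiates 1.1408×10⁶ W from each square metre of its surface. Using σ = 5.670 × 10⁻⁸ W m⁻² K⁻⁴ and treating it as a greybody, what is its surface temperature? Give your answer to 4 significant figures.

I = εσT⁴, so T = (I/εσ)^(1/4) = (1.1408×10⁶/(0.2682×5.670×10⁻⁸))^(1/4) = 2943 K.

T ≈ 2943 K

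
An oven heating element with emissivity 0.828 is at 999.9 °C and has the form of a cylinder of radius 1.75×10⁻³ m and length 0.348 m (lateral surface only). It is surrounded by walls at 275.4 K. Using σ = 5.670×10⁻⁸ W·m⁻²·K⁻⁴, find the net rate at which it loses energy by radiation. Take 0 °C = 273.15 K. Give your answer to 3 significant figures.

T = 999.9 °C + 273.15 = 1273.05 K.
Lateral area A = 2πrL = 2π×1.75×10⁻³×0.348 = 3.82646×10⁻³ m².
Net radiated power P_net = εσA(T⁴ − T₀⁴) = 0.828×5.670×10⁻⁸×3.82646×10⁻³×(1273.05⁴ − 275.4⁴).
T⁴ − T₀⁴ = 2.62653×10¹² − 5.75249×10⁹ = 2.62078×10¹² K⁴, so P_net = 471 W.

Net loss ≈ 471 W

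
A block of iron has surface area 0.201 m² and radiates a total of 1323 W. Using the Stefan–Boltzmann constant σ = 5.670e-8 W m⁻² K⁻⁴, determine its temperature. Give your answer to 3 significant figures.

Area A = 0.201 m².
P = σAT⁴ ⇒ T = (P/(σA))^(1/4) = (1323/(5.670×10⁻⁸×0.201))^(1/4) = 584 K.

T ≈ 584 K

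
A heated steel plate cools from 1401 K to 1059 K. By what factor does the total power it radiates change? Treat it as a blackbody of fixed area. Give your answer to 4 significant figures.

P ∝ T⁴, so P₂/P₁ = (T₂/T₁)⁴ = (1059/1401)⁴ = (0.755889)⁴ = 0.3265.

P₂/P₁ ≈ 0.3265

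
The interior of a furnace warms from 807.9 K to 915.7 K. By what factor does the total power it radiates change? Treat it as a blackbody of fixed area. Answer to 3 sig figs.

P₂/P₁ ≈ 1.65

P ∝ T⁴, so P₂/P₁ = (T₂/T₁)⁴ = (915.7/807.9)⁴ = (1.13343)⁴ = 1.65.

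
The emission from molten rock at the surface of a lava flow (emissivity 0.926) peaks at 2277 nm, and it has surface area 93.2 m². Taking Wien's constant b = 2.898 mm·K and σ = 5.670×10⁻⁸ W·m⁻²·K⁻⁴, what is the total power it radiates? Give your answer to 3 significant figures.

P ≈ 1.28×10⁷ W

Wien's law: T = b/λ_max = 2.898×10⁻³/2.277×10⁻⁶ = 1272.73 K.
Area A = 93.2 m².
Then P = εσAT⁴ = 0.926×5.670×10⁻⁸×93.2×(1272.73)⁴ = 1.28×10⁷ W.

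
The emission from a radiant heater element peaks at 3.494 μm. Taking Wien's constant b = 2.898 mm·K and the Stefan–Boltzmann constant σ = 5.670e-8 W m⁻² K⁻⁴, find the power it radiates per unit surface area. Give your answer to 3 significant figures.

Wien's law: T = b/λ_max = 2.898×10⁻³/3.494×10⁻⁶ = 829.422 K.
Then I = σT⁴ = 5.670×10⁻⁸×(829.422)⁴ = 2.68×10⁴ W/m².

I ≈ 2.68×10⁴ W/m²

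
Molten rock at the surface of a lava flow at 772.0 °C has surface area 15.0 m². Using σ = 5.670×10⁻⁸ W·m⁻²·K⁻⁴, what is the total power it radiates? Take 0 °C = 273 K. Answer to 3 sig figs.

T = 772.0 °C + 273 = 1045.0 K.
Area A = 15.0 m².
P = σAT⁴ = 5.670×10⁻⁸ × 15.0 × (1045.0)⁴ = 1.01×10⁶ W.

P ≈ 1.01×10⁶ W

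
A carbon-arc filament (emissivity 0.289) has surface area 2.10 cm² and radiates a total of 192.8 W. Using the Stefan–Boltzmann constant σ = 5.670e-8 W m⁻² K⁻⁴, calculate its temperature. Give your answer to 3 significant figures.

Area A = 2.10 cm² = 2.10×10⁻⁴ m².
P = εσAT⁴ ⇒ T = (P/(εσA))^(1/4) = (192.8/(0.289×5.670×10⁻⁸×2.10×10⁻⁴))^(1/4) = 2.74×10³ K.

T ≈ 2.74×10³ K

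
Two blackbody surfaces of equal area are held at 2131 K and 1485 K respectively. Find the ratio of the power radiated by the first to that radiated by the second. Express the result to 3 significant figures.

P₁/P₂ ≈ 4.24

With equal areas, P₁/P₂ = (T₁/T₂)⁴ = (2131/1485)⁴ = 4.24.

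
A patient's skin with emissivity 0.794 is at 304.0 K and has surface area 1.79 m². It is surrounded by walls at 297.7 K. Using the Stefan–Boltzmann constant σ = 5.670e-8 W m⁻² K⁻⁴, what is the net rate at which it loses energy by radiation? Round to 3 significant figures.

Area A = 1.79 m².
Net radiated power P_net = εσA(T⁴ − T₀⁴) = 0.794×5.670×10⁻⁸×1.79×(304.0⁴ − 297.7⁴).
T⁴ − T₀⁴ = 8.54072×10⁹ − 7.85444×10⁹ = 6.86280×10⁸ K⁴, so P_net = 55.3 W.

Net loss ≈ 55.3 W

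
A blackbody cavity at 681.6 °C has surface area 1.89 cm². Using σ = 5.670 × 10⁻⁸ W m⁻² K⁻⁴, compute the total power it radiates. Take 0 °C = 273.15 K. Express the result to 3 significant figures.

P ≈ 8.90 W

T = 681.6 °C + 273.15 = 954.75 K.
Area A = 1.89 cm² = 1.89×10⁻⁴ m².
P = σAT⁴ = 5.670×10⁻⁸ × 1.89×10⁻⁴ × (954.75)⁴ = 8.90 W.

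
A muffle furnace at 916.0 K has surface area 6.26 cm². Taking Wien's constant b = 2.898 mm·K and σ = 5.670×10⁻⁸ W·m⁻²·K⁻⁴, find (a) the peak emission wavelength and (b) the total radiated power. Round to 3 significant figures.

λ_max ≈ 3.16 μm; P ≈ 25.0 W

(a) λ_max = b/T = 2.898×10⁻³/916.0 = 3.164×10⁻⁶ m = 3.16 μm.
Area A = 6.26 cm² = 6.26×10⁻⁴ m².
(b) P = σAT⁴ = 5.670×10⁻⁸×6.26×10⁻⁴×(916.0)⁴ = 25.0 W.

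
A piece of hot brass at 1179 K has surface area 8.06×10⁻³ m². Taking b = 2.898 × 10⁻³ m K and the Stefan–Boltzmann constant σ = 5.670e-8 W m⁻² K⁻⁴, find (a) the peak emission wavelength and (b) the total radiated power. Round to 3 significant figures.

(a) λ_max = b/T = 2.898×10⁻³/1179 = 2.458×10⁻⁶ m = 2.46×10³ nm.
Area A = 8.06×10⁻³ m².
(b) P = σAT⁴ = 5.670×10⁻⁸×8.06×10⁻³×(1179)⁴ = 883 W.

λ_max ≈ 2.46×10³ nm; P ≈ 883 W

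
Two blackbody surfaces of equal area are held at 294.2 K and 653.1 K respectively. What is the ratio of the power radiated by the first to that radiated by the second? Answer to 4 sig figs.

With equal areas, P₁/P₂ = (T₁/T₂)⁴ = (294.2/653.1)⁴ = 0.04118.

P₁/P₂ ≈ 0.04118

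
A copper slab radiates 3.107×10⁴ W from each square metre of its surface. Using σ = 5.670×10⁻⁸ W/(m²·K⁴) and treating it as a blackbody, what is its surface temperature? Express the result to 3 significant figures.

T ≈ 860 K

I = σT⁴, so T = (I/σ)^(1/4) = (3.107×10⁴/(5.670×10⁻⁸))^(1/4) = 860 K.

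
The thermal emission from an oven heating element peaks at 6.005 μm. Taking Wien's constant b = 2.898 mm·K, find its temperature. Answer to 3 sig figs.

T ≈ 483 K

Wien's law gives T = b/λ_max = (2.898×10⁻³ m·K)/(6.005×10⁻⁶ m) = 483 K.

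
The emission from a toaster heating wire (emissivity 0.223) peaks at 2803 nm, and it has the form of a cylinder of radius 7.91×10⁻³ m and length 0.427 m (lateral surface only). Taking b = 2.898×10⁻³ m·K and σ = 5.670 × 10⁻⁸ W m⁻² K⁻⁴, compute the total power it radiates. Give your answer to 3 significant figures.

Wien's law: T = b/λ_max = 2.898×10⁻³/2.803×10⁻⁶ = 1033.89 K.
Lateral area A = 2πrL = 2π×7.91×10⁻³×0.427 = 0.0212219 m².
Then P = εσAT⁴ = 0.223×5.670×10⁻⁸×0.0212219×(1033.89)⁴ = 307 W.

P ≈ 307 W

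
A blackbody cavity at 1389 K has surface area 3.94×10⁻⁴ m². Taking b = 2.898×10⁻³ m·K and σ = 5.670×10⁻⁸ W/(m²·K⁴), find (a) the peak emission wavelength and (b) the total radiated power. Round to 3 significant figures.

λ_max ≈ 2.09 μm; P ≈ 83.2 W

(a) λ_max = b/T = 2.898×10⁻³/1389 = 2.086×10⁻⁶ m = 2.09 μm.
Area A = 3.94×10⁻⁴ m².
(b) P = σAT⁴ = 5.670×10⁻⁸×3.94×10⁻⁴×(1389)⁴ = 83.2 W.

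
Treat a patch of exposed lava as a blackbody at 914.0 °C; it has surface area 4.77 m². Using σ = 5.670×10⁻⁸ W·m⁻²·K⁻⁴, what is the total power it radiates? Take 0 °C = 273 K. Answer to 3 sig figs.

T = 914.0 °C + 273 = 1187.0 K.
Area A = 4.77 m².
P = σAT⁴ = 5.670×10⁻⁸ × 4.77 × (1187.0)⁴ = 5.37×10⁵ W.

P ≈ 5.37×10⁵ W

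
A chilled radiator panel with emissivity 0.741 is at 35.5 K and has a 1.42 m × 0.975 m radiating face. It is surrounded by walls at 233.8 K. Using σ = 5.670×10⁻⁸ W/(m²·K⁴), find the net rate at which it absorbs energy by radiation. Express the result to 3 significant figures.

Area A = 1.42 × 0.975 = 1.3845 m².
Net radiated power P_net = εσA(T⁴ − T₀⁴) = 0.741×5.670×10⁻⁸×1.3845×(35.5⁴ − 233.8⁴).
T⁴ − T₀⁴ = 1.58823×10⁶ − 2.98798×10⁹ = -2.98639×10⁹ K⁴, so P_net = -174 W — negative, meaning a net gain of 174 W.

Net gain ≈ 174 W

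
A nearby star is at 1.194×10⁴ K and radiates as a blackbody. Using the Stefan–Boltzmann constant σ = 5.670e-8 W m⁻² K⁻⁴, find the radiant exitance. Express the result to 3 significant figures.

I ≈ 1.15×10⁹ W/m²

Stefan–Boltzmann: I = σT⁴ = 5.670×10⁻⁸ × (1.194×10⁴)⁴ = 1.15×10⁹ W/m².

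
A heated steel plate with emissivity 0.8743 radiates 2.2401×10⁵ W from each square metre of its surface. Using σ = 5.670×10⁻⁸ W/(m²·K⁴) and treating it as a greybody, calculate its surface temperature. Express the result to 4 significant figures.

T ≈ 1458 K

I = εσT⁴, so T = (I/εσ)^(1/4) = (2.2401×10⁵/(0.8743×5.670×10⁻⁸))^(1/4) = 1458 K.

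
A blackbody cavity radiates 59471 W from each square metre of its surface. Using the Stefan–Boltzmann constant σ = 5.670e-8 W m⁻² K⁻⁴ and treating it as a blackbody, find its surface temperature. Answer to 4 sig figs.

T ≈ 1012 K

I = σT⁴, so T = (I/σ)^(1/4) = (59471/(5.670×10⁻⁸))^(1/4) = 1012 K.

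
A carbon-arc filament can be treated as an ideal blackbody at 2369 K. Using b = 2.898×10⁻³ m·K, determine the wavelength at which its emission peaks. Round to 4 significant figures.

Wien's displacement law: λ_max = b/T = (2.898×10⁻³ m·K)/(2369 K) = 1.2233×10⁻⁶ m.
That is 1.223 μm, in the infrared range.

λ_max ≈ 1.223 μm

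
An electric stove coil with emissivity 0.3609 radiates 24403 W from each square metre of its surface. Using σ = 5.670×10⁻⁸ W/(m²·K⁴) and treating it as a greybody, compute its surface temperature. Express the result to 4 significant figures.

T ≈ 1045 K

I = εσT⁴, so T = (I/εσ)^(1/4) = (24403/(0.3609×5.670×10⁻⁸))^(1/4) = 1045 K.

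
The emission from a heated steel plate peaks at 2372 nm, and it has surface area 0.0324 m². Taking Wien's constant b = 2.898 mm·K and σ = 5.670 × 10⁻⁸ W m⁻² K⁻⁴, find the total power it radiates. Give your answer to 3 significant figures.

P ≈ 4.09×10³ W

Wien's law: T = b/λ_max = 2.898×10⁻³/2.372×10⁻⁶ = 1221.75 K.
Area A = 0.0324 m².
Then P = σAT⁴ = 5.670×10⁻⁸×0.0324×(1221.75)⁴ = 4.09×10³ W.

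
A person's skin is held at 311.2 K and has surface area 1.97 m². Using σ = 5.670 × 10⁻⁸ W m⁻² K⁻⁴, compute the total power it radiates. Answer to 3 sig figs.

P ≈ 1.05×10³ W

Area A = 1.97 m².
P = σAT⁴ = 5.670×10⁻⁸ × 1.97 × (311.2)⁴ = 1.05×10³ W.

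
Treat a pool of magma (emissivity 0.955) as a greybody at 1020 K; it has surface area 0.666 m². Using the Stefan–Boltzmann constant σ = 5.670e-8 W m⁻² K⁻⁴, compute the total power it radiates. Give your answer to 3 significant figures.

P ≈ 3.90×10⁴ W

Area A = 0.666 m².
P = εσAT⁴ = 0.955 × 5.670×10⁻⁸ × 0.666 × (1020)⁴ = 3.90×10⁴ W.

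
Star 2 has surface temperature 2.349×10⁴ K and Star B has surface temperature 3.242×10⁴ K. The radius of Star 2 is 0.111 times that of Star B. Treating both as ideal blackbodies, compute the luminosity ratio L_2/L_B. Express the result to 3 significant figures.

L ∝ R²T⁴, so L_2/L_B = (R_2/R_B)²(T_2/T_B)⁴ = (0.111)² × (2.349×10⁴/3.242×10⁴)⁴ = 0.012321 × 0.275601 = 3.40×10⁻³.

L_2/L_B ≈ 3.40×10⁻³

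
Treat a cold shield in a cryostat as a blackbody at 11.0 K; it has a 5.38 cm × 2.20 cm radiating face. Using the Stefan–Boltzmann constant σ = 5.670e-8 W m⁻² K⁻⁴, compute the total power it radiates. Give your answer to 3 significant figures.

Area A = 0.0538 × 0.0220 = 1.1836×10⁻³ m².
P = σAT⁴ = 5.670×10⁻⁸ × 1.1836×10⁻³ × (11.0)⁴ = 9.83×10⁻⁷ W.

P ≈ 9.83×10⁻⁷ W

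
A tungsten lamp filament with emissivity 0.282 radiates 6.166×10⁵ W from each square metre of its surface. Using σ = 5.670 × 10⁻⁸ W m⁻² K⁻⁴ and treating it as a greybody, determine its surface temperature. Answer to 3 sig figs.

T ≈ 2.49×10³ K

I = εσT⁴, so T = (I/εσ)^(1/4) = (6.166×10⁵/(0.282×5.670×10⁻⁸))^(1/4) = 2.49×10³ K.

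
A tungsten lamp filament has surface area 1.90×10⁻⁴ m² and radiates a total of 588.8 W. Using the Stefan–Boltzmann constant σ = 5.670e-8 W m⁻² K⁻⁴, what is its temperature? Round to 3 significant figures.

T ≈ 2.72×10³ K

Area A = 1.90×10⁻⁴ m².
P = σAT⁴ ⇒ T = (P/(σA))^(1/4) = (588.8/(5.670×10⁻⁸×1.90×10⁻⁴))^(1/4) = 2.72×10³ K.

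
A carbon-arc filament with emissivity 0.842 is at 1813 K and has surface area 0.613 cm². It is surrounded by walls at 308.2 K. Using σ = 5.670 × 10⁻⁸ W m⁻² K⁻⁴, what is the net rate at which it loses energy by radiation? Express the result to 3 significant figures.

Net loss ≈ 31.6 W

Area A = 0.613 cm² = 6.13×10⁻⁵ m².
Net radiated power P_net = εσA(T⁴ − T₀⁴) = 0.842×5.670×10⁻⁸×6.13×10⁻⁵×(1813⁴ − 308.2⁴).
T⁴ − T₀⁴ = 1.08042×10¹³ − 9.02258×10⁹ = 1.07952×10¹³ K⁴, so P_net = 31.6 W.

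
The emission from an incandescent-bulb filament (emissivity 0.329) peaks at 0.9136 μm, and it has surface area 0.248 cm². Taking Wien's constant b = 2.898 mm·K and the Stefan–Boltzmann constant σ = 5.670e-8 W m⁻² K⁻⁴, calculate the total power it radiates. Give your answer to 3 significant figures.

P ≈ 46.8 W

Wien's law: T = b/λ_max = 2.898×10⁻³/9.136×10⁻⁷ = 3172.07 K.
Area A = 0.248 cm² = 2.48×10⁻⁵ m².
Then P = εσAT⁴ = 0.329×5.670×10⁻⁸×2.48×10⁻⁵×(3172.07)⁴ = 46.8 W.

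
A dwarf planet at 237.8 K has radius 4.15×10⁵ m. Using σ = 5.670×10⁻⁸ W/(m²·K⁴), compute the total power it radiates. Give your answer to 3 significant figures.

P ≈ 3.92×10¹⁴ W

Surface area A = 4πR² = 4π(4.15×10⁵ m)² = 2.16424×10¹² m².
P = σAT⁴ = 5.670×10⁻⁸ × 2.16424×10¹² × (237.8)⁴ = 3.92×10¹⁴ W.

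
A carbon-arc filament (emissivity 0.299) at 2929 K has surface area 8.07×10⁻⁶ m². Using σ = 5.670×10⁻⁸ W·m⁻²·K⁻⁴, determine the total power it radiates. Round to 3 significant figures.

Area A = 8.07×10⁻⁶ m².
P = εσAT⁴ = 0.299 × 5.670×10⁻⁸ × 8.07×10⁻⁶ × (2929)⁴ = 10.1 W.

P ≈ 10.1 W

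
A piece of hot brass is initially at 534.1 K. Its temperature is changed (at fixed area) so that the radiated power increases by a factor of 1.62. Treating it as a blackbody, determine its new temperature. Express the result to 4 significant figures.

P ∝ T⁴, so T₂/T₁ = (P₂/P₁)^(1/4) = (1.62)^(1/4) = 1.12818.
T₂ = 534.1 × 1.12818 = 602.6 K.

T₂ ≈ 602.6 K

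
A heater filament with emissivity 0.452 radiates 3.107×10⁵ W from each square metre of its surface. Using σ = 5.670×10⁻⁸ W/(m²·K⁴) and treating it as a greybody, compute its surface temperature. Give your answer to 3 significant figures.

I = εσT⁴, so T = (I/εσ)^(1/4) = (3.107×10⁵/(0.452×5.670×10⁻⁸))^(1/4) = 1.87×10³ K.

T ≈ 1.87×10³ K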